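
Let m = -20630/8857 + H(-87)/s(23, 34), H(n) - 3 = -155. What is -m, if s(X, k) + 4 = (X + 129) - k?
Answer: 97318/26571 ≈ 3.6626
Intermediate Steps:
H(n) = -152 (H(n) = 3 - 155 = -152)
s(X, k) = 125 + X - k (s(X, k) = -4 + ((X + 129) - k) = -4 + ((129 + X) - k) = -4 + (129 + X - k) = 125 + X - k)
m = -97318/26571 (m = -20630/8857 - 152/(125 + 23 - 1*34) = -20630*1/8857 - 152/(125 + 23 - 34) = -20630/8857 - 152/114 = -20630/8857 - 152*1/114 = -20630/8857 - 4/3 = -97318/26571 ≈ -3.6626)
-m = -1*(-97318/26571) = 97318/26571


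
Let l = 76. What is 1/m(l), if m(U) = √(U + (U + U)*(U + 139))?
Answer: √8189/16378 ≈ 0.0055253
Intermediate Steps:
m(U) = √(U + 2*U*(139 + U)) (m(U) = √(U + (2*U)*(139 + U)) = √(U + 2*U*(139 + U)))
1/m(l) = 1/(√(76*(279 + 2*76))) = 1/(√(76*(279 + 152))) = 1/(√(76*431)) = 1/(√32756) = 1/(2*√8189) = √8189/16378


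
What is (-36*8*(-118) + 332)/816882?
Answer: 17158/408441 ≈ 0.042009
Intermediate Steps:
(-36*8*(-118) + 332)/816882 = (-288*(-118) + 332)*(1/816882) = (33984 + 332)*(1/816882) = 34316*(1/816882) = 17158/408441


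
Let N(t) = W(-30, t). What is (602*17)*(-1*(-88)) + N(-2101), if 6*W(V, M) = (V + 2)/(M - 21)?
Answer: 2866584343/3183 ≈ 9.0059e+5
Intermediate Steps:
W(V, M) = (2 + V)/(6*(-21 + M)) (W(V, M) = ((V + 2)/(M - 21))/6 = ((2 + V)/(-21 + M))/6 = (2 + V)/(6*(-21 + M)))
N(t) = -14/(3*(-21 + t)) (N(t) = (2 - 30)/(6*(-21 + t)) = (1/6)*(-28)/(-21 + t) = -14/(3*(-21 + t)))
(602*17)*(-1*(-88)) + N(-2101) = (602*17)*(-1*(-88)) - 14/(-63 + 3*(-2101)) = 10234*88 - 14/(-63 - 6303) = 900592 - 14/(-6366) = 900592 - 14*(-1/6366) = 900592 + 7/3183 = 2866584343/3183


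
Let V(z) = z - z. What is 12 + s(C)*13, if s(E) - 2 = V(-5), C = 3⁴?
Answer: 38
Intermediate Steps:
C = 81
V(z) = 0
s(E) = 2 (s(E) = 2 + 0 = 2)
12 + s(C)*13 = 12 + 2*13 = 12 + 26 = 38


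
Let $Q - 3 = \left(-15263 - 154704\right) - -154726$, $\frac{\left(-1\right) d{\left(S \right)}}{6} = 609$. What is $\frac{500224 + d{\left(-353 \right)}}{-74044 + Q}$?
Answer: $- \frac{248285}{44641} \approx -5.5618$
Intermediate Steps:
$d{\left(S \right)} = -3654$ ($d{\left(S \right)} = \left(-6\right) 609 = -3654$)
$Q = -15238$ ($Q = 3 - 15241 = -15238$)
$\frac{500224 + d{\left(-353 \right)}}{-74044 + Q} = \frac{500224 - 3654}{-74044 - 15238} = \frac{496570}{-89282} = 496570 \left(- \frac{1}{89282}\right) = - \frac{248285}{44641}$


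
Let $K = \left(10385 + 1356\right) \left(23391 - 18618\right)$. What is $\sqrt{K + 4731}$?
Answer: $2 \sqrt{14011131} \approx 7486.3$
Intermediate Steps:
$K = 56039793$ ($K = 11741 \cdot 4773 = 56039793$)
$\sqrt{K + 4731} = \sqrt{56039793 + 4731} = \sqrt{56044524} = 2 \sqrt{14011131}$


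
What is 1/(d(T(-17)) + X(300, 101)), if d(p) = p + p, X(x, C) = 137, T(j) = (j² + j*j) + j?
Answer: 1/1259 ≈ 0.00079428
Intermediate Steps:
T(j) = j + 2*j² (T(j) = (j² + j²) + j = 2*j² + j = j + 2*j²)
d(p) = 2*p
1/(d(T(-17)) + X(300, 101)) = 1/(2*(-17*(1 + 2*(-17))) + 137) = 1/(2*(-17*(1 - 34)) + 137) = 1/(2*(-17*(-33)) + 137) = 1/(2*561 + 137) = 1/(1122 + 137) = 1/1259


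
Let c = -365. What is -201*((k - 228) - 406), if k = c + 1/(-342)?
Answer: 22891153/114 ≈ 2.0080e+5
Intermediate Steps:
k = -124831/342 (k = -365 + 1/(-342) = -365 - 1/342 = -124831/342 ≈ -365.00)
-201*((k - 228) - 406) = -201*((-124831/342 - 228) - 406) = -201*(-202807/342 - 406) = -201*(-341659/342) = 22891153/114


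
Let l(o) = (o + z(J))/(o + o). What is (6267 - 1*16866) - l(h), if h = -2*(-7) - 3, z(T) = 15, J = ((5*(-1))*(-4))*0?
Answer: -116602/11 ≈ -10600.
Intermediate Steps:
J = 0 (J = -5*(-4)*0 = 20*0 = 0)
h = 11 (h = 14 - 3 = 11)
l(o) = (15 + o)/(2*o) (l(o) = (o + 15)/(o + o) = (15 + o)/((2*o)) = (15 + o)*(1/(2*o)) = (15 + o)/(2*o))
(6267 - 1*16866) - l(h) = (6267 - 1*16866) - (15 + 11)/(2*11) = (6267 - 16866) - 26/(2*11) = -10599 - 1*13/11 = -10599 - 13/11 = -116602/11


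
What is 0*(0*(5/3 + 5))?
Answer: 0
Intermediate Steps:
0*(0*(5/3 + 5)) = 0*(0*(20/3)) = 0*0 = 0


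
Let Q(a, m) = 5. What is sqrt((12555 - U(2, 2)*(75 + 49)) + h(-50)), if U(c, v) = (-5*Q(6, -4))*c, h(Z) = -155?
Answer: 10*sqrt(186) ≈ 136.38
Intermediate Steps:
U(c, v) = -25*c (U(c, v) = (-5*5)*c = -25*c)
sqrt((12555 - U(2, 2)*(75 + 49)) + h(-50)) = sqrt((12555 - (-25*2)*(75 + 49)) - 155) = sqrt((12555 - (-50)*124) - 155) = sqrt((12555 - 1*(-6200)) - 155) = sqrt((12555 + 6200) - 155) = sqrt(18755 - 155) = sqrt(18600) = 10*sqrt(186)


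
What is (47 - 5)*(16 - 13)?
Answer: 126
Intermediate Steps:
(47 - 5)*(16 - 13) = 42*3 = 126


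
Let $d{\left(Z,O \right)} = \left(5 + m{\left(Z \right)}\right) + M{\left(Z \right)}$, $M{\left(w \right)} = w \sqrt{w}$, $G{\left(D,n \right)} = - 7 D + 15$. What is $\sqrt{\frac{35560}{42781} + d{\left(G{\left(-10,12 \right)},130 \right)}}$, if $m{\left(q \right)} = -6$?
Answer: $\frac{\sqrt{-308921601 + 155568186685 \sqrt{85}}}{42781} \approx 27.991$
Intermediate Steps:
$G{\left(D,n \right)} = 15 - 7 D$
$M{\left(w \right)} = w^{\frac{3}{2}}$
$d{\left(Z,O \right)} = -1 + Z^{\frac{3}{2}}$ ($d{\left(Z,O \right)} = \left(5 - 6\right) + Z^{\frac{3}{2}} = -1 + Z^{\frac{3}{2}}$)
$\sqrt{\frac{35560}{42781} + d{\left(G{\left(-10,12 \right)},130 \right)}} = \sqrt{\frac{35560}{42781} - \left(1 - \left(15 - -70\right)^{\frac{3}{2}}\right)} = \sqrt{35560 \cdot \frac{1}{42781} - \left(1 - \left(15 + 70\right)^{\frac{3}{2}}\right)} = \sqrt{\frac{35560}{42781} - \left(1 - 85^{\frac{3}{2}}\right)} = \sqrt{\frac{35560}{42781} - \left(1 - 85 \sqrt{85}\right)} = \sqrt{- \frac{7221}{42781} + 85 \sqrt{85}}$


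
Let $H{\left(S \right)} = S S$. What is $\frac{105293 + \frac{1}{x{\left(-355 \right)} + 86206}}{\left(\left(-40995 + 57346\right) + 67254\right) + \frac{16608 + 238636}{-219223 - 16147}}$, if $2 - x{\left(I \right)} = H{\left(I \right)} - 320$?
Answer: $\frac{489423390509700}{388608091938091} \approx 1.2594$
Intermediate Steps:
$H{\left(S \right)} = S^{2}$
$x{\left(I \right)} = 322 - I^{2}$ ($x{\left(I \right)} = 2 - \left(I^{2} - 320\right) = 2 - \left(-320 + I^{2}\right) = 322 - I^{2}$)
$\frac{105293 + \frac{1}{x{\left(-355 \right)} + 86206}}{\left(\left(-40995 + 57346\right) + 67254\right) + \frac{16608 + 238636}{-219223 - 16147}} = \frac{105293 + \frac{1}{\left(322 - \left(-355\right)^{2}\right) + 86206}}{\left(\left(-40995 + 57346\right) + 67254\right) + \frac{16608 + 238636}{-219223 - 16147}} = \frac{105293 + \frac{1}{\left(322 - 126025\right) + 86206}}{\left(16351 + 67254\right) + \frac{255244}{-235370}} = \frac{105293 + \frac{1}{\left(322 - 126025\right) + 86206}}{83605 + 255244 \left(- \frac{1}{235370}\right)} = \frac{105293 + \frac{1}{-125703 + 86206}}{83605 - \frac{127622}{117685}} = \frac{105293 + \frac{1}{-39497}}{\frac{9838926803}{117685}} = \left(105293 - \frac{1}{39497}\right) \frac{117685}{9838926803} = \frac{4158757620}{39497} \cdot \frac{117685}{9838926803} = \frac{489423390509700}{388608091938091}$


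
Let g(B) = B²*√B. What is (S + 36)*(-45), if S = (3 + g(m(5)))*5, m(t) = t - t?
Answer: -2295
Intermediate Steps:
m(t) = 0
g(B) = B^(5/2)
S = 15 (S = (3 + 0^(5/2))*5 = (3 + 0)*5 = 3*5 = 15)
(S + 36)*(-45) = (15 + 36)*(-45) = 51*(-45) = -2295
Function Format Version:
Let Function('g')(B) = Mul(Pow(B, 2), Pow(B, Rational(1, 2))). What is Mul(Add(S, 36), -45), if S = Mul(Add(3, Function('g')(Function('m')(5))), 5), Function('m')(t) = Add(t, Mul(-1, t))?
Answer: -2295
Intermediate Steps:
Function('m')(t) = 0
Function('g')(B) = Pow(B, Rational(5, 2))
S = 15 (S = Mul(Add(3, Pow(0, Rational(5, 2))), 5) = Mul(Add(3, 0), 5) = Mul(3, 5) = 15)
Mul(Add(S, 36), -45) = Mul(Add(15, 36), -45) = Mul(51, -45) = -2295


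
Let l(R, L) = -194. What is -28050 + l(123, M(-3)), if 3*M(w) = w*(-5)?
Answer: -28244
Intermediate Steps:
M(w) = -5*w/3 (M(w) = (w*(-5))/3 = (-5*w)/3 = -5*w/3)
-28050 + l(123, M(-3)) = -28050 - 194 = -28244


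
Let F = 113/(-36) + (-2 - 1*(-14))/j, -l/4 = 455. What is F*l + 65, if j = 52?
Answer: 48220/9 ≈ 5357.8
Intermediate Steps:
l = -1820 (l = -4*455 = -1820)
F = -1361/468 (F = 113/(-36) + (-2 - 1*(-14))/52 = 113*(-1/36) + (-2 + 14)*(1/52) = -113/36 + 12*(1/52) = -113/36 + 3/13 = -1361/468 ≈ -2.9081)
F*l + 65 = -1361/468*(-1820) + 65 = 47635/9 + 65 = 48220/9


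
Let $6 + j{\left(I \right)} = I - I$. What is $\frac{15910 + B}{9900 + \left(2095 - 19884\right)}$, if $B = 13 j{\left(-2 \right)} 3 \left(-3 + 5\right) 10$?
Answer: $- \frac{11230}{7889} \approx -1.4235$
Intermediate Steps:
$j{\left(I \right)} = -6$ ($j{\left(I \right)} = -6 + \left(I - I\right) = -6 + 0 = -6$)
$B = -4680$ ($B = 13 \left(-6\right) 3 \left(-3 + 5\right) 10 = - 78 \cdot 3 \cdot 2 \cdot 10 = \left(-78\right) 6 \cdot 10 = \left(-468\right) 10 = -4680$)
$\frac{15910 + B}{9900 + \left(2095 - 19884\right)} = \frac{15910 - 4680}{9900 + \left(2095 - 19884\right)} = \frac{11230}{9900 + \left(2095 - 19884\right)} = \frac{11230}{9900 - 17789} = \frac{11230}{-7889} = 11230 \left(- \frac{1}{7889}\right) = - \frac{11230}{7889}$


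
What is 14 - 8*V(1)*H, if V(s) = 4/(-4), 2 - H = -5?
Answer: 70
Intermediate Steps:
H = 7 (H = 2 - 1*(-5) = 2 + 5 = 7)
V(s) = -1 (V(s) = 4*(-¼) = -1)
14 - 8*V(1)*H = 14 - (-8)*7 = 14 - 8*(-7) = 14 + 56 = 70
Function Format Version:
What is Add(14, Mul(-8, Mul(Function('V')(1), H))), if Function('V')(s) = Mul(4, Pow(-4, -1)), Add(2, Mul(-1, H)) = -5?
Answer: 70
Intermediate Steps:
H = 7 (H = Add(2, Mul(-1, -5)) = Add(2, 5) = 7)
Function('V')(s) = -1 (Function('V')(s) = Mul(4, Rational(-1, 4)) = -1)
Add(14, Mul(-8, Mul(Function('V')(1), H))) = Add(14, Mul(-8, Mul(-1, 7))) = Add(14, Mul(-8, -7)) = Add(14, 56) = 70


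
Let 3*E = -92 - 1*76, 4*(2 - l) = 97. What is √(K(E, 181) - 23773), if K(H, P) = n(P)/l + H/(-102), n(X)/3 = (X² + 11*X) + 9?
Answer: 7*I*√11965997757/4539 ≈ 168.7*I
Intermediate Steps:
n(X) = 27 + 3*X² + 33*X (n(X) = 3*((X² + 11*X) + 9) = 3*(9 + X² + 11*X) = 27 + 3*X² + 33*X)
l = -89/4 (l = 2 - ¼*97 = 2 - 97/4 = -89/4 ≈ -22.250)
E = -56 (E = (-92 - 1*76)/3 = (-92 - 76)/3 = (⅓)*(-168) = -56)
K(H, P) = -108/89 - 132*P/89 - 12*P²/89 - H/102 (K(H, P) = (27 + 3*P² + 33*P)/(-89/4) + H/(-102) = (27 + 3*P² + 33*P)*(-4/89) + H*(-1/102) = (-108/89 - 132*P/89 - 12*P²/89) - H/102 = -108/89 - 132*P/89 - 12*P²/89 - H/102)
√(K(E, 181) - 23773) = √((-108/89 - 132/89*181 - 12/89*181² - 1/102*(-56)) - 23773) = √((-108/89 - 23892/89 - 12/89*32761 + 28/51) - 23773) = √((-108/89 - 23892/89 - 393132/89 + 28/51) - 23773) = √(-21271240/4539 - 23773) = √(-129176887/4539) = 7*I*√11965997757/4539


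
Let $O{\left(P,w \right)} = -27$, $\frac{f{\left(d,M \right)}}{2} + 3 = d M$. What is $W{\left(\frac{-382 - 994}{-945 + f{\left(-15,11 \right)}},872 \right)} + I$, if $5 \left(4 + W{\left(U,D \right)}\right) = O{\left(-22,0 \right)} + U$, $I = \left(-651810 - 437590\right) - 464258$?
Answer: $- \frac{9951238321}{6405} \approx -1.5537 \cdot 10^{6}$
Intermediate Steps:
$f{\left(d,M \right)} = -6 + 2 M d$ ($f{\left(d,M \right)} = -6 + 2 d M = -6 + 2 M d$)
$I = -1553658$ ($I = -1089400 - 464258 = -1553658$)
$W{\left(U,D \right)} = - \frac{47}{5} + \frac{U}{5}$ ($W{\left(U,D \right)} = -4 + \frac{-27 + U}{5} = -4 + \left(- \frac{27}{5} + \frac{U}{5}\right) = - \frac{47}{5} + \frac{U}{5}$)
$W{\left(\frac{-382 - 994}{-945 + f{\left(-15,11 \right)}},872 \right)} + I = \left(- \frac{47}{5} + \frac{\left(-382 - 994\right) \frac{1}{-945 + \left(-6 + 2 \cdot 11 \left(-15\right)\right)}}{5}\right) - 1553658 = \left(- \frac{47}{5} + \frac{\left(-1376\right) \frac{1}{-945 - 336}}{5}\right) - 1553658 = \left(- \frac{47}{5} + \frac{\left(-1376\right) \frac{1}{-1281}}{5}\right) - 1553658 = \left(- \frac{47}{5} + \frac{\left(-1376\right) \left(- \frac{1}{1281}\right)}{5}\right) - 1553658 = \left(- \frac{47}{5} + \frac{1}{5} \cdot \frac{1376}{1281}\right) - 1553658 = \left(- \frac{47}{5} + \frac{1376}{6405}\right) - 1553658 = - \frac{58831}{6405} - 1553658 = - \frac{9951238321}{6405}$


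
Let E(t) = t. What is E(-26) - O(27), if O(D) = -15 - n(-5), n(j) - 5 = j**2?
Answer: 19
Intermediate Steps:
n(j) = 5 + j**2
O(D) = -45 (O(D) = -15 - (5 + (-5)**2) = -15 - (5 + 25) = -15 - 1*30 = -15 - 30 = -45)
E(-26) - O(27) = -26 - 1*(-45) = -26 + 45 = 19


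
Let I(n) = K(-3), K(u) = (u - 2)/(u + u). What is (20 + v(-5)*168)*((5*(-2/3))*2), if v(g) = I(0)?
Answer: -3200/3 ≈ -1066.7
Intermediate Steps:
K(u) = (-2 + u)/(2*u) (K(u) = (-2 + u)/((2*u)) = (-2 + u)*(1/(2*u)) = (-2 + u)/(2*u))
I(n) = 5/6 (I(n) = (1/2)*(-2 - 3)/(-3) = (1/2)*(-1/3)*(-5) = 5/6)
v(g) = 5/6
(20 + v(-5)*168)*((5*(-2/3))*2) = (20 + (5/6)*168)*((5*(-2/3))*2) = (20 + 140)*((5*(-2*1/3))*2) = 160*((5*(-2/3))*2) = 160*(-10/3*2) = 160*(-20/3) = -3200/3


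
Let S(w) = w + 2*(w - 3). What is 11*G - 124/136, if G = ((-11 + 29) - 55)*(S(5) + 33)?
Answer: -581227/34 ≈ -17095.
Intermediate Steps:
S(w) = -6 + 3*w (S(w) = w + 2*(-3 + w) = w + (-6 + 2*w) = -6 + 3*w)
G = -1554 (G = ((-11 + 29) - 55)*((-6 + 3*5) + 33) = (18 - 55)*((-6 + 15) + 33) = -37*(9 + 33) = -37*42 = -1554)
11*G - 124/136 = 11*(-1554) - 124/136 = -17094 - 124*1/136 = -17094 - 31/34 = -581227/34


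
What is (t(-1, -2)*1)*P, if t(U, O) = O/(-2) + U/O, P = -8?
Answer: -12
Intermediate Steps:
t(U, O) = -O/2 + U/O (t(U, O) = O*(-½) + U/O = -O/2 + U/O)
(t(-1, -2)*1)*P = ((-½*(-2) - 1/(-2))*1)*(-8) = ((1 - 1*(-½))*1)*(-8) = ((1 + ½)*1)*(-8) = ((3/2)*1)*(-8) = (3/2)*(-8) = -12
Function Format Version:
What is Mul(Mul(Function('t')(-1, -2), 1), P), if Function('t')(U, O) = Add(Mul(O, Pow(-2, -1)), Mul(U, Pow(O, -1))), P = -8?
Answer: -12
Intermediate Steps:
Function('t')(U, O) = Add(Mul(Rational(-1, 2), O), Mul(U, Pow(O, -1))) (Function('t')(U, O) = Add(Mul(O, Rational(-1, 2)), Mul(U, Pow(O, -1))) = Add(Mul(Rational(-1, 2), O), Mul(U, Pow(O, -1))))
Mul(Mul(Function('t')(-1, -2), 1), P) = Mul(Mul(Add(Mul(Rational(-1, 2), -2), Mul(-1, Pow(-2, -1))), 1), -8) = Mul(Mul(Add(1, Mul(-1, Rational(-1, 2))), 1), -8) = Mul(Mul(Add(1, Rational(1, 2)), 1), -8) = Mul(Mul(Rational(3, 2), 1), -8) = Mul(Rational(3, 2), -8) = -12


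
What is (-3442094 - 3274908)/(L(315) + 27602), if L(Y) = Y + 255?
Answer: -3358501/14086 ≈ -238.43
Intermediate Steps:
L(Y) = 255 + Y
(-3442094 - 3274908)/(L(315) + 27602) = (-3442094 - 3274908)/((255 + 315) + 27602) = -6717002/(570 + 27602) = -6717002/28172 = -6717002*1/28172 = -3358501/14086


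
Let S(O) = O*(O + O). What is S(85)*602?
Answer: 8698900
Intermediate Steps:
S(O) = 2*O² (S(O) = O*(2*O) = 2*O²)
S(85)*602 = (2*85²)*602 = (2*7225)*602 = 14450*602 = 8698900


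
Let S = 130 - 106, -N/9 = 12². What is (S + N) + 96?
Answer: -1176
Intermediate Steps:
N = -1296 (N = -9*12² = -9*144 = -1296)
S = 24
(S + N) + 96 = (24 - 1296) + 96 = -1272 + 96 = -1176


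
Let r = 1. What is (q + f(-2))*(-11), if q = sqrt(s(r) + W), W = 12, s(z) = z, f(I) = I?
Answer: 22 - 11*sqrt(13) ≈ -17.661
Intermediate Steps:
q = sqrt(13) (q = sqrt(1 + 12) = sqrt(13) ≈ 3.6056)
(q + f(-2))*(-11) = (sqrt(13) - 2)*(-11) = (-2 + sqrt(13))*(-11) = 22 - 11*sqrt(13)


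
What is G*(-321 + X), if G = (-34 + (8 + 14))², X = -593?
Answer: -131616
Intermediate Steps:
G = 144 (G = (-34 + 22)² = (-12)² = 144)
G*(-321 + X) = 144*(-321 - 593) = 144*(-914) = -131616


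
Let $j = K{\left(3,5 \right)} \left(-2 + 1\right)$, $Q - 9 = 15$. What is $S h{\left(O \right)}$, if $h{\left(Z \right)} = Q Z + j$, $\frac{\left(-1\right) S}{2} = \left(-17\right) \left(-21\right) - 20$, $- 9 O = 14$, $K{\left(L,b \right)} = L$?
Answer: $\frac{81554}{3} \approx 27185.0$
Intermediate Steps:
$Q = 24$ ($Q = 9 + 15 = 24$)
$O = - \frac{14}{9}$ ($O = \left(- \frac{1}{9}\right) 14 = - \frac{14}{9} \approx -1.5556$)
$j = -3$ ($j = 3 \left(-2 + 1\right) = 3 \left(-1\right) = -3$)
$S = -674$ ($S = - 2 \left(\left(-17\right) \left(-21\right) - 20\right) = - 2 \left(357 - 20\right) = \left(-2\right) 337 = -674$)
$h{\left(Z \right)} = -3 + 24 Z$ ($h{\left(Z \right)} = 24 Z - 3 = -3 + 24 Z$)
$S h{\left(O \right)} = - 674 \left(-3 + 24 \left(- \frac{14}{9}\right)\right) = - 674 \left(-3 - \frac{112}{3}\right) = \left(-674\right) \left(- \frac{121}{3}\right) = \frac{81554}{3}$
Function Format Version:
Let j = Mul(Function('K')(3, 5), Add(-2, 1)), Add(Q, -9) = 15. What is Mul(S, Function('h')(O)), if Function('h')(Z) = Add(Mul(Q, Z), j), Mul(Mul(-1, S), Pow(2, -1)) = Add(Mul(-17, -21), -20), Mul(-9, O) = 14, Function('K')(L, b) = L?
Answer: Rational(81554, 3) ≈ 27185.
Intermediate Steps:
Q = 24 (Q = Add(9, 15) = 24)
O = Rational(-14, 9) (O = Mul(Rational(-1, 9), 14) = Rational(-14, 9) ≈ -1.5556)
j = -3 (j = Mul(3, Add(-2, 1)) = Mul(3, -1) = -3)
S = -674 (S = Mul(-2, Add(Mul(-17, -21), -20)) = Mul(-2, Add(357, -20)) = Mul(-2, 337) = -674)
Function('h')(Z) = Add(-3, Mul(24, Z)) (Function('h')(Z) = Add(Mul(24, Z), -3) = Add(-3, Mul(24, Z)))
Mul(S, Function('h')(O)) = Mul(-674, Add(-3, Mul(24, Rational(-14, 9)))) = Mul(-674, Add(-3, Rational(-112, 3))) = Mul(-674, Rational(-121, 3)) = Rational(81554, 3)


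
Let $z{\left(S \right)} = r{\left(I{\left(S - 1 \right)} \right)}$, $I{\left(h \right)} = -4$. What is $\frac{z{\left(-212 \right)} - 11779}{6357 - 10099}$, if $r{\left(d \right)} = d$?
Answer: $\frac{11783}{3742} \approx 3.1488$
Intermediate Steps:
$z{\left(S \right)} = -4$
$\frac{z{\left(-212 \right)} - 11779}{6357 - 10099} = \frac{-4 - 11779}{6357 - 10099} = - \frac{11783}{-3742} = \left(-11783\right) \left(- \frac{1}{3742}\right) = \frac{11783}{3742}$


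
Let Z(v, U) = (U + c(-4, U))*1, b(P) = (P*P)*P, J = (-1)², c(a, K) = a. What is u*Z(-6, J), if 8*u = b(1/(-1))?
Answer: 3/8 ≈ 0.37500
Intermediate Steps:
J = 1
b(P) = P³ (b(P) = P²*P = P³)
Z(v, U) = -4 + U (Z(v, U) = (U - 4)*1 = (-4 + U)*1 = -4 + U)
u = -⅛ (u = (1/(-1))³/8 = (⅛)*(-1)³ = (⅛)*(-1) = -⅛ ≈ -0.12500)
u*Z(-6, J) = -(-4 + 1)/8 = -⅛*(-3) = 3/8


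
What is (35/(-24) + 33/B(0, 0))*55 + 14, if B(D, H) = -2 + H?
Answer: -23369/24 ≈ -973.71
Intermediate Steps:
(35/(-24) + 33/B(0, 0))*55 + 14 = (35/(-24) + 33/(-2 + 0))*55 + 14 = (35*(-1/24) + 33/(-2))*55 + 14 = (-35/24 + 33*(-1/2))*55 + 14 = (-35/24 - 33/2)*55 + 14 = -431/24*55 + 14 = -23705/24 + 14 = -23369/24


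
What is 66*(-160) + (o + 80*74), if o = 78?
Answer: -4562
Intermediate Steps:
66*(-160) + (o + 80*74) = 66*(-160) + (78 + 80*74) = -10560 + (78 + 5920) = -10560 + 5998 = -4562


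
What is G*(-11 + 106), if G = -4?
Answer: -380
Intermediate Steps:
G*(-11 + 106) = -4*(-11 + 106) = -4*95 = -380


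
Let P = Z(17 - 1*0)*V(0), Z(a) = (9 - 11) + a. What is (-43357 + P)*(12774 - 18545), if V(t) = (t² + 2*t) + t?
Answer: 250213247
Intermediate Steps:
V(t) = t² + 3*t
Z(a) = -2 + a
P = 0 (P = (-2 + (17 - 1*0))*(0*(3 + 0)) = (-2 + (17 + 0))*(0*3) = (-2 + 17)*0 = 15*0 = 0)
(-43357 + P)*(12774 - 18545) = (-43357 + 0)*(12774 - 18545) = -43357*(-5771) = 250213247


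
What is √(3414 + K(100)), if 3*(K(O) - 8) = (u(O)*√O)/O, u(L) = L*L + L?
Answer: 2*√8457/3 ≈ 61.308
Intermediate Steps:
u(L) = L + L² (u(L) = L² + L = L + L²)
K(O) = 8 + √O*(1 + O)/3 (K(O) = 8 + (((O*(1 + O))*√O)/O)/3 = 8 + ((O^(3/2)*(1 + O))/O)/3 = 8 + (√O*(1 + O))/3 = 8 + √O*(1 + O)/3)
√(3414 + K(100)) = √(3414 + (8 + √100*(1 + 100)/3)) = √(3414 + (8 + (⅓)*10*101)) = √(3414 + (8 + 1010/3)) = √(3414 + 1034/3) = √(11276/3) = 2*√8457/3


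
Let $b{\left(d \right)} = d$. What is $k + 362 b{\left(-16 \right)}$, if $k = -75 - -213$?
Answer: $-5654$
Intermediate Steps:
$k = 138$ ($k = -75 + 213 = 138$)
$k + 362 b{\left(-16 \right)} = 138 + 362 \left(-16\right) = 138 - 5792 = -5654$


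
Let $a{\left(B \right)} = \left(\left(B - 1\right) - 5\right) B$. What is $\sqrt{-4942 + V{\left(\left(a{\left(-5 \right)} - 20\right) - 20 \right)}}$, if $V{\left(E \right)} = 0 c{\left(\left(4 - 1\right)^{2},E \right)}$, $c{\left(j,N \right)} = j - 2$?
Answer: $i \sqrt{4942} \approx 70.299 i$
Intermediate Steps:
$a{\left(B \right)} = B \left(-6 + B\right)$ ($a{\left(B \right)} = \left(\left(-1 + B\right) - 5\right) B = \left(-6 + B\right) B = B \left(-6 + B\right)$)
$c{\left(j,N \right)} = -2 + j$
$V{\left(E \right)} = 0$ ($V{\left(E \right)} = 0 \left(-2 + \left(4 - 1\right)^{2}\right) = 0 \left(-2 + 3^{2}\right) = 0 \left(-2 + 9\right) = 0 \cdot 7 = 0$)
$\sqrt{-4942 + V{\left(\left(a{\left(-5 \right)} - 20\right) - 20 \right)}} = \sqrt{-4942 + 0} = \sqrt{-4942} = i \sqrt{4942}$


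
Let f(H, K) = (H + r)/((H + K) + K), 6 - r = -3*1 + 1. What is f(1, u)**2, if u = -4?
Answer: 81/49 ≈ 1.6531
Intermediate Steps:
r = 8 (r = 6 - (-3*1 + 1) = 6 - (-3 + 1) = 6 - 1*(-2) = 6 + 2 = 8)
f(H, K) = (8 + H)/(H + 2*K) (f(H, K) = (H + 8)/((H + K) + K) = (8 + H)/(H + 2*K))
f(1, u)**2 = ((8 + 1)/(1 + 2*(-4)))**2 = (9/(1 - 8))**2 = (9/(-7))**2 = (-1/7*9)**2 = (-9/7)**2 = 81/49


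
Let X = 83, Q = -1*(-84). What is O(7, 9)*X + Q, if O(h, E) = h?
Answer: 665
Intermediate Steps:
Q = 84
O(7, 9)*X + Q = 7*83 + 84 = 581 + 84 = 665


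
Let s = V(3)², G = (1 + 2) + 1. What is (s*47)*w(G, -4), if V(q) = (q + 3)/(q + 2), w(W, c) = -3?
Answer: -5076/25 ≈ -203.04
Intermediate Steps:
G = 4 (G = 3 + 1 = 4)
V(q) = (3 + q)/(2 + q)
s = 36/25 (s = ((3 + 3)/(2 + 3))² = (6/5)² = 36/25 ≈ 1.4400)
(s*47)*w(G, -4) = ((36/25)*47)*(-3) = (1692/25)*(-3) = -5076/25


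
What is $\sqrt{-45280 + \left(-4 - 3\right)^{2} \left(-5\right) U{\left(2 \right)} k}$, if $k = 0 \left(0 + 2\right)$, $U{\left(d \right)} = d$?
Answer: $4 i \sqrt{2830} \approx 212.79 i$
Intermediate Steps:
$k = 0$ ($k = 0 \cdot 2 = 0$)
$\sqrt{-45280 + \left(-4 - 3\right)^{2} \left(-5\right) U{\left(2 \right)} k} = \sqrt{-45280 + \left(-4 - 3\right)^{2} \left(-5\right) 2 \cdot 0} = \sqrt{-45280 + \left(-7\right)^{2} \left(-5\right) 2 \cdot 0} = \sqrt{-45280 + 49 \left(-5\right) 2 \cdot 0} = \sqrt{-45280 + \left(-245\right) 2 \cdot 0} = \sqrt{-45280 - 0} = \sqrt{-45280 + 0} = \sqrt{-45280} = 4 i \sqrt{2830}$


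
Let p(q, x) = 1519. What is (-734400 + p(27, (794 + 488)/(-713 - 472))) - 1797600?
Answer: -2530481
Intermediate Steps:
(-734400 + p(27, (794 + 488)/(-713 - 472))) - 1797600 = (-734400 + 1519) - 1797600 = -732881 - 1797600 = -2530481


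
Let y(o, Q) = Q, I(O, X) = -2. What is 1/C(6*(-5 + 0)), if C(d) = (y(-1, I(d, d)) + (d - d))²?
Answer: ¼ ≈ 0.25000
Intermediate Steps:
C(d) = 4 (C(d) = (-2 + (d - d))² = (-2 + 0)² = (-2)² = 4)
1/C(6*(-5 + 0)) = 1/4 = ¼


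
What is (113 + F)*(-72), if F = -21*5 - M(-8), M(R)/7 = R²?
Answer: 31680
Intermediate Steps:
M(R) = 7*R²
F = -553 (F = -21*5 - 7*(-8)² = -105 - 7*64 = -105 - 1*448 = -105 - 448 = -553)
(113 + F)*(-72) = (113 - 553)*(-72) = -440*(-72) = 31680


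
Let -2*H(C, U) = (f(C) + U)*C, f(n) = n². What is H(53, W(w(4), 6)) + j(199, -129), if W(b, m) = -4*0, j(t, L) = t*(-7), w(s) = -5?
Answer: -151663/2 ≈ -75832.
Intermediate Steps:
j(t, L) = -7*t
W(b, m) = 0
H(C, U) = -C*(U + C²)/2 (H(C, U) = -(C² + U)*C/2 = -(U + C²)*C/2 = -C*(U + C²)/2)
H(53, W(w(4), 6)) + j(199, -129) = -½*53*(0 + 53²) - 7*199 = -½*53*(0 + 2809) - 1393 = -½*53*2809 - 1393 = -148877/2 - 1393 = -151663/2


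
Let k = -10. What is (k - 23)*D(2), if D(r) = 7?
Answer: -231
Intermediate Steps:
(k - 23)*D(2) = (-10 - 23)*7 = -33*7 = -231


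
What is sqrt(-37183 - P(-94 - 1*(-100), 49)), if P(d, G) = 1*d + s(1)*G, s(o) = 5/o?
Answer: I*sqrt(37434) ≈ 193.48*I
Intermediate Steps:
P(d, G) = d + 5*G (P(d, G) = 1*d + (5/1)*G = d + (5*1)*G = d + 5*G)
sqrt(-37183 - P(-94 - 1*(-100), 49)) = sqrt(-37183 - ((-94 - 1*(-100)) + 5*49)) = sqrt(-37183 - ((-94 + 100) + 245)) = sqrt(-37183 - (6 + 245)) = sqrt(-37183 - 1*251) = sqrt(-37183 - 251) = sqrt(-37434) = I*sqrt(37434)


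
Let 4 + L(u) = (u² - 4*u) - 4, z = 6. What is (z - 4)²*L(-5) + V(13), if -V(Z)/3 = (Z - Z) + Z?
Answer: 109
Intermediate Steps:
L(u) = -8 + u² - 4*u (L(u) = -4 + ((u² - 4*u) - 4) = -4 + (-4 + u² - 4*u) = -8 + u² - 4*u)
V(Z) = -3*Z (V(Z) = -3*((Z - Z) + Z) = -3*(0 + Z) = -3*Z)
(z - 4)²*L(-5) + V(13) = (6 - 4)²*(-8 + (-5)² - 4*(-5)) - 3*13 = 2²*(-8 + 25 + 20) - 39 = 4*37 - 39 = 148 - 39 = 109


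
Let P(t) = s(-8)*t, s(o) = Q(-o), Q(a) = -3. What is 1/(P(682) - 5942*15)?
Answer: -1/91176 ≈ -1.0968e-5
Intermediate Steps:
s(o) = -3
P(t) = -3*t
1/(P(682) - 5942*15) = 1/(-3*682 - 5942*15) = 1/(-2046 - 89130) = 1/(-91176) = -1/91176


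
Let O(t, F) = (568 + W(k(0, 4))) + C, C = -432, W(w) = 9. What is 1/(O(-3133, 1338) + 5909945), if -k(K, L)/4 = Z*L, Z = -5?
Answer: 1/5910090 ≈ 1.6920e-7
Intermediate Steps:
k(K, L) = 20*L (k(K, L) = -(-20)*L = 20*L)
O(t, F) = 145 (O(t, F) = (568 + 9) - 432 = 577 - 432 = 145)
1/(O(-3133, 1338) + 5909945) = 1/(145 + 5909945) = 1/5910090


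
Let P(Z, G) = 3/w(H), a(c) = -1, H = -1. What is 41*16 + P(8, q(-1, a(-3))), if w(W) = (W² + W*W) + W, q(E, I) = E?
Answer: 659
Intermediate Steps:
w(W) = W + 2*W² (w(W) = (W² + W²) + W = 2*W² + W = W + 2*W²)
P(Z, G) = 3 (P(Z, G) = 3/((-(1 + 2*(-1)))) = 3/((-(1 - 2))) = 3/((-1*(-1))) = 3/1 = 3*1 = 3)
41*16 + P(8, q(-1, a(-3))) = 41*16 + 3 = 656 + 3 = 659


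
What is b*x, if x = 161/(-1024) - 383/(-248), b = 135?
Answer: 5944455/31744 ≈ 187.26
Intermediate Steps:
x = 44033/31744 (x = 161*(-1/1024) - 383*(-1/248) = -161/1024 + 383/248 = 44033/31744 ≈ 1.3871)
b*x = 135*(44033/31744) = 5944455/31744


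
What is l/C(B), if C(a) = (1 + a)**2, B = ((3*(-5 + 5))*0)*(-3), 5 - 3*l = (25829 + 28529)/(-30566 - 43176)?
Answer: 211534/110613 ≈ 1.9124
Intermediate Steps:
l = 211534/110613 (l = 5/3 - (25829 + 28529)/(3*(-30566 - 43176)) = 5/3 - 54358/(3*(-73742)) = 5/3 - 54358*(-1)/(3*73742) = 5/3 - 1/3*(-27179/36871) = 5/3 + 27179/110613 = 211534/110613 ≈ 1.9124)
B = 0 (B = ((3*0)*0)*(-3) = (0*0)*(-3) = 0*(-3) = 0)
l/C(B) = 211534/(110613*((1 + 0)**2)) = 211534/(110613*(1**2)) = (211534/110613)/1 = (211534/110613)*1 = 211534/110613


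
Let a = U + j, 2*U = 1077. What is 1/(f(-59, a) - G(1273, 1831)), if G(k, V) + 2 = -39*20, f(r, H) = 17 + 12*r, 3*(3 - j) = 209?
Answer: 1/91 ≈ 0.010989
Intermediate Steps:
j = -200/3 (j = 3 - ⅓*209 = 3 - 209/3 = -200/3 ≈ -66.667)
U = 1077/2 (U = (½)*1077 = 1077/2 ≈ 538.50)
a = 2831/6 (a = 1077/2 - 200/3 = 2831/6 ≈ 471.83)
G(k, V) = -782 (G(k, V) = -2 - 39*20 = -2 - 780 = -782)
1/(f(-59, a) - G(1273, 1831)) = 1/((17 + 12*(-59)) - 1*(-782)) = 1/((17 - 708) + 782) = 1/(-691 + 782) = 1/91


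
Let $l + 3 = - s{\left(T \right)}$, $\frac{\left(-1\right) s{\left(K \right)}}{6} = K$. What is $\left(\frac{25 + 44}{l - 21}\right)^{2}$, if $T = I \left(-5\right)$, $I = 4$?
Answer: $\frac{529}{2304} \approx 0.2296$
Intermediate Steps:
$T = -20$ ($T = 4 \left(-5\right) = -20$)
$s{\left(K \right)} = - 6 K$
$l = -123$ ($l = -3 - \left(-6\right) \left(-20\right) = -3 - 120 = -123$)
$\left(\frac{25 + 44}{l - 21}\right)^{2} = \left(\frac{25 + 44}{-123 - 21}\right)^{2} = \left(\frac{69}{-144}\right)^{2} = \left(69 \left(- \frac{1}{144}\right)\right)^{2} = \left(- \frac{23}{48}\right)^{2} = \frac{529}{2304}$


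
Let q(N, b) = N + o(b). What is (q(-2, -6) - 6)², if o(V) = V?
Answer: 196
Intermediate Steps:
q(N, b) = N + b
(q(-2, -6) - 6)² = ((-2 - 6) - 6)² = (-8 - 6)² = (-14)² = 196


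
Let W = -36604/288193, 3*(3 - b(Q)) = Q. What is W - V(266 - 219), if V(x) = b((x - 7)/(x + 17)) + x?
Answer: -345269131/6916632 ≈ -49.919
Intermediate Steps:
b(Q) = 3 - Q/3
V(x) = 3 + x - (-7 + x)/(3*(17 + x)) (V(x) = (3 - (x - 7)/(3*(x + 17))) + x = (3 - (-7 + x)/(3*(17 + x))) + x = 3 + x - (-7 + x)/(3*(17 + x)))
W = -36604/288193 (W = -36604*1/288193 = -36604/288193 ≈ -0.12701)
W - V(266 - 219) = -36604/288193 - (160 + 3*(266 - 219)**2 + 59*(266 - 219))/(3*(17 + (266 - 219))) = -36604/288193 - (160 + 3*47**2 + 59*47)/(3*(17 + 47)) = -36604/288193 - (160 + 3*2209 + 2773)/(3*64) = -36604/288193 - (160 + 6627 + 2773)/(3*64) = -36604/288193 - 9560/(3*64) = -36604/288193 - 1*1195/24 = -36604/288193 - 1195/24 = -345269131/6916632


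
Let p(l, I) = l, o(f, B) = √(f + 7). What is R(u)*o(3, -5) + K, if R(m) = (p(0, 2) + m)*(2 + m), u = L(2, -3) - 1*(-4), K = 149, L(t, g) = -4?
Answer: 149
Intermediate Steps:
o(f, B) = √(7 + f)
u = 0 (u = -4 - 1*(-4) = -4 + 4 = 0)
R(m) = m*(2 + m) (R(m) = (0 + m)*(2 + m) = m*(2 + m))
R(u)*o(3, -5) + K = (0*(2 + 0))*√(7 + 3) + 149 = (0*2)*√10 + 149 = 0*√10 + 149 = 0 + 149 = 149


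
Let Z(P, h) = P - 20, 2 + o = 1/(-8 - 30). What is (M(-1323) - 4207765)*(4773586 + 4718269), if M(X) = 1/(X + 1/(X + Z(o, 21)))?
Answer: -2700704316160707006730/67619891 ≈ -3.9940e+13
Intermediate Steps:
o = -77/38 (o = -2 + 1/(-8 - 30) = -2 + 1/(-38) = -2 - 1/38 = -77/38 ≈ -2.0263)
Z(P, h) = -20 + P
M(X) = 1/(X + 1/(-837/38 + X)) (M(X) = 1/(X + 1/(X + (-20 - 77/38))) = 1/(X + 1/(X - 837/38)) = 1/(X + 1/(-837/38 + X)))
(M(-1323) - 4207765)*(4773586 + 4718269) = ((-837 + 38*(-1323))/(38 - 837*(-1323) + 38*(-1323)²) - 4207765)*(4773586 + 4718269) = ((-837 - 50274)/(38 + 1107351 + 38*1750329) - 4207765)*9491855 = (-51111/(38 + 1107351 + 66512502) - 4207765)*9491855 = (-51111/67619891 - 4207765)*9491855 = -284528610704726/67619891*9491855 = -2700704316160707006730/67619891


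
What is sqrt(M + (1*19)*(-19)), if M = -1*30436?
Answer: I*sqrt(30797) ≈ 175.49*I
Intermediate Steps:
M = -30436
sqrt(M + (1*19)*(-19)) = sqrt(-30436 + (1*19)*(-19)) = sqrt(-30436 + 19*(-19)) = sqrt(-30436 - 361) = sqrt(-30797) = I*sqrt(30797)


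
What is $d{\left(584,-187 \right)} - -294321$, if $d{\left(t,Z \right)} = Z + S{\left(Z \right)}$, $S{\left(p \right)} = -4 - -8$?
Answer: $294138$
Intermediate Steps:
$S{\left(p \right)} = 4$ ($S{\left(p \right)} = -4 + 8 = 4$)
$d{\left(t,Z \right)} = 4 + Z$ ($d{\left(t,Z \right)} = Z + 4 = 4 + Z$)
$d{\left(584,-187 \right)} - -294321 = \left(4 - 187\right) - -294321 = -183 + 294321 = 294138$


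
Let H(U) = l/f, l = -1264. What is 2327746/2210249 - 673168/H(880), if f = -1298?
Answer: -120703180525812/174609671 ≈ -6.9127e+5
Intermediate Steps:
H(U) = 632/649 (H(U) = -1264/(-1298) = -1264*(-1/1298) = 632/649)
2327746/2210249 - 673168/H(880) = 2327746/2210249 - 673168/632/649 = 2327746*(1/2210249) - 673168*649/632 = 2327746/2210249 - 54610754/79 = -120703180525812/174609671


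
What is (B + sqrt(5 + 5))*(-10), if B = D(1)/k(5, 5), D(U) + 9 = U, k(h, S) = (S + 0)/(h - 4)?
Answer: 16 - 10*sqrt(10) ≈ -15.623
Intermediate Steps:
k(h, S) = S/(-4 + h)
D(U) = -9 + U
B = -8/5 (B = (-9 + 1)/((5/(-4 + 5))) = -8/(5/1) = -8/(5*1) = -8/5 ≈ -1.6000)
(B + sqrt(5 + 5))*(-10) = (-8/5 + sqrt(5 + 5))*(-10) = (-8/5 + sqrt(10))*(-10) = 16 - 10*sqrt(10)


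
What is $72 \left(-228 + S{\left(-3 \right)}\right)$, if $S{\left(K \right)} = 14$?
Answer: $-15408$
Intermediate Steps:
$72 \left(-228 + S{\left(-3 \right)}\right) = 72 \left(-228 + 14\right) = 72 \left(-214\right) = -15408$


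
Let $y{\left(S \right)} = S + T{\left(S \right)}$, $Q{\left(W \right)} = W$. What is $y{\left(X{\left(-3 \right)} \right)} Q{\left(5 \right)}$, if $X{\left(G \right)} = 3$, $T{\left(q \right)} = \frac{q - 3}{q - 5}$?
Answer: $15$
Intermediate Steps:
$T{\left(q \right)} = \frac{-3 + q}{-5 + q}$
$y{\left(S \right)} = S + \frac{-3 + S}{-5 + S}$
$y{\left(X{\left(-3 \right)} \right)} Q{\left(5 \right)} = \frac{-3 + 3 + 3 \left(-5 + 3\right)}{-5 + 3} \cdot 5 = \frac{-3 + 3 + 3 \left(-2\right)}{-2} \cdot 5 = - \frac{-3 + 3 - 6}{2} \cdot 5 = \left(- \frac{1}{2}\right) \left(-6\right) 5 = 3 \cdot 5 = 15$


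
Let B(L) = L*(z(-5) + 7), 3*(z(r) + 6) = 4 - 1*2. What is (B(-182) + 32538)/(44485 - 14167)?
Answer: 48352/45477 ≈ 1.0632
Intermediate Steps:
z(r) = -16/3 (z(r) = -6 + (4 - 1*2)/3 = -6 + (4 - 2)/3 = -6 + (⅓)*2 = -6 + ⅔ = -16/3)
B(L) = 5*L/3 (B(L) = L*(-16/3 + 7) = L*(5/3) = 5*L/3)
(B(-182) + 32538)/(44485 - 14167) = ((5/3)*(-182) + 32538)/(44485 - 14167) = (-910/3 + 32538)/30318 = (96704/3)*(1/30318) = 48352/45477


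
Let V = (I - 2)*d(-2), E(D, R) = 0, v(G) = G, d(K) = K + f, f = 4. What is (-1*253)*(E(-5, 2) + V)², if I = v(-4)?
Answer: -36432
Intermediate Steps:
d(K) = 4 + K (d(K) = K + 4 = 4 + K)
I = -4
V = -12 (V = (-4 - 2)*(4 - 2) = -6*2 = -12)
(-1*253)*(E(-5, 2) + V)² = (-1*253)*(0 - 12)² = -253*(-12)² = -253*144 = -36432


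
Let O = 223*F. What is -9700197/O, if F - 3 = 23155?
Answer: -9700197/5164234 ≈ -1.8783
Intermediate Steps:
F = 23158 (F = 3 + 23155 = 23158)
O = 5164234 (O = 223*23158 = 5164234)
-9700197/O = -9700197/5164234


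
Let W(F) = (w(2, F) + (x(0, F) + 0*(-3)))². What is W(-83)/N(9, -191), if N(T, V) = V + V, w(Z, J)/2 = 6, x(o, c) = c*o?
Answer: -72/191 ≈ -0.37696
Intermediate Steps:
w(Z, J) = 12 (w(Z, J) = 2*6 = 12)
W(F) = 144 (W(F) = (12 + (F*0 + 0*(-3)))² = (12 + (0 + 0))² = (12 + 0)² = 12² = 144)
N(T, V) = 2*V
W(-83)/N(9, -191) = 144/((2*(-191))) = 144/(-382) = 144*(-1/382) = -72/191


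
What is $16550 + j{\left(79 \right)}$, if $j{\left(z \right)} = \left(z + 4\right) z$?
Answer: $23107$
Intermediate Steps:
$j{\left(z \right)} = z \left(4 + z\right)$ ($j{\left(z \right)} = \left(4 + z\right) z = z \left(4 + z\right)$)
$16550 + j{\left(79 \right)} = 16550 + 79 \left(4 + 79\right) = 16550 + 79 \cdot 83 = 16550 + 6557 = 23107$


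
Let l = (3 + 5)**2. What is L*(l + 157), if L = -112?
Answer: -24752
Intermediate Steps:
l = 64 (l = 8**2 = 64)
L*(l + 157) = -112*(64 + 157) = -112*221 = -24752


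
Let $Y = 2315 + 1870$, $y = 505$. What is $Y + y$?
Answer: $4690$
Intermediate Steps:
$Y = 4185$
$Y + y = 4185 + 505 = 4690$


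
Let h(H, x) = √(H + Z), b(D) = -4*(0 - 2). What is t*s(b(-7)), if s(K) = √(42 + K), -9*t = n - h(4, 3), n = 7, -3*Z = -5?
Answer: 5*√2*(-21 + √51)/27 ≈ -3.6294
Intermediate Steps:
Z = 5/3 (Z = -⅓*(-5) = 5/3 ≈ 1.6667)
b(D) = 8 (b(D) = -4*(-2) = 8)
h(H, x) = √(5/3 + H) (h(H, x) = √(H + 5/3) = √(5/3 + H))
t = -7/9 + √51/27 (t = -(7 - √(15 + 9*4)/3)/9 = -(7 - √(15 + 36)/3)/9 = -(7 - √51/3)/9 = -7/9 + √51/27 ≈ -0.51328)
t*s(b(-7)) = (-7/9 + √51/27)*√(42 + 8) = (-7/9 + √51/27)*√50 = (-7/9 + √51/27)*(5*√2) = 5*√2*(-7/9 + √51/27)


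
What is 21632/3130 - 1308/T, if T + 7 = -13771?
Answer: 75534934/10781285 ≈ 7.0061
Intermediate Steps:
T = -13778 (T = -7 - 13771 = -13778)
21632/3130 - 1308/T = 21632/3130 - 1308/(-13778) = 21632*(1/3130) - 1308*(-1/13778) = 10816/1565 + 654/6889 = 75534934/10781285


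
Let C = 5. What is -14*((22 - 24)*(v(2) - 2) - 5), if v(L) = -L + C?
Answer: 98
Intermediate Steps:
v(L) = 5 - L (v(L) = -L + 5 = 5 - L)
-14*((22 - 24)*(v(2) - 2) - 5) = -14*((22 - 24)*((5 - 1*2) - 2) - 5) = -14*(-2*((5 - 2) - 2) - 5) = -14*(-2*(3 - 2) - 5) = -14*(-2*1 - 5) = -14*(-2 - 5) = -14*(-7) = 98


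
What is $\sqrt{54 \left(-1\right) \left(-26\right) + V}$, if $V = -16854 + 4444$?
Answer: $i \sqrt{11006} \approx 104.91 i$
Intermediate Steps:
$V = -12410$
$\sqrt{54 \left(-1\right) \left(-26\right) + V} = \sqrt{54 \left(-1\right) \left(-26\right) - 12410} = \sqrt{\left(-54\right) \left(-26\right) - 12410} = \sqrt{1404 - 12410} = \sqrt{-11006} = i \sqrt{11006}$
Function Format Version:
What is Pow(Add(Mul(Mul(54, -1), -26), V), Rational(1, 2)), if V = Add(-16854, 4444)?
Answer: Mul(I, Pow(11006, Rational(1, 2))) ≈ Mul(104.91, I)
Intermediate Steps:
V = -12410
Pow(Add(Mul(Mul(54, -1), -26), V), Rational(1, 2)) = Pow(Add(Mul(Mul(54, -1), -26), -12410), Rational(1, 2)) = Pow(Add(Mul(-54, -26), -12410), Rational(1, 2)) = Pow(Add(1404, -12410), Rational(1, 2)) = Pow(-11006, Rational(1, 2)) = Mul(I, Pow(11006, Rational(1, 2)))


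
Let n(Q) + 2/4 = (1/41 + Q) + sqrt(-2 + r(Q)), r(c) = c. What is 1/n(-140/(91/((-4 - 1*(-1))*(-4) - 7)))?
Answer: -9281662/86825761 - 262236*I*sqrt(182)/86825761 ≈ -0.1069 - 0.040745*I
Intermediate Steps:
n(Q) = -39/82 + Q + sqrt(-2 + Q) (n(Q) = -1/2 + ((1/41 + Q) + sqrt(-2 + Q)) = -1/2 + (1/41 + Q + sqrt(-2 + Q)) = -39/82 + Q + sqrt(-2 + Q))
1/n(-140/(91/((-4 - 1*(-1))*(-4) - 7))) = 1/(-39/82 - 140/(91/((-4 - 1*(-1))*(-4) - 7)) + sqrt(-2 - 140/(91/((-4 - 1*(-1))*(-4) - 7)))) = 1/(-39/82 - 140/(91/((-4 + 1)*(-4) - 7)) + sqrt(-2 - 140/(91/((-4 + 1)*(-4) - 7)))) = 1/(-39/82 - 140/(91/(-3*(-4) - 7)) + sqrt(-2 - 140/(91/(-3*(-4) - 7)))) = 1/(-39/82 - 140/(91/(12 - 7)) + sqrt(-2 - 140/(91/(12 - 7)))) = 1/(-39/82 - 140/(91/5) + sqrt(-2 - 140/(91/5))) = 1/(-39/82 - 140/(91*(1/5)) + sqrt(-2 - 140/(91*(1/5)))) = 1/(-39/82 - 140/91/5 + sqrt(-2 - 140/91/5)) = 1/(-39/82 - 140*5/91 + sqrt(-2 - 140*5/91)) = 1/(-39/82 - 100/13 + sqrt(-2 - 100/13)) = 1/(-39/82 - 100/13 + sqrt(-126/13)) = 1/(-39/82 - 100/13 + 3*I*sqrt(182)/13) = 1/(-8707/1066 + 3*I*sqrt(182)/13)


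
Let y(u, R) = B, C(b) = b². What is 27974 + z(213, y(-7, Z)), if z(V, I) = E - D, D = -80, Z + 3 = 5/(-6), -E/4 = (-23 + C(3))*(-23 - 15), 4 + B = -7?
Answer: 25926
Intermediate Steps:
B = -11 (B = -4 - 7 = -11)
E = -2128 (E = -4*(-23 + 3²)*(-23 - 15) = -4*(-23 + 9)*(-38) = -(-56)*(-38) = -4*532 = -2128)
Z = -23/6 (Z = -3 + 5/(-6) = -3 + 5*(-⅙) = -3 - ⅚ = -23/6 ≈ -3.8333)
y(u, R) = -11
z(V, I) = -2048 (z(V, I) = -2128 - 1*(-80) = -2128 + 80 = -2048)
27974 + z(213, y(-7, Z)) = 27974 - 2048 = 25926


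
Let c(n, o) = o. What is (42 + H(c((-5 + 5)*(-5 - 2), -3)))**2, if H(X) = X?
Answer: 1521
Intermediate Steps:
(42 + H(c((-5 + 5)*(-5 - 2), -3)))**2 = (42 - 3)**2 = 39**2 = 1521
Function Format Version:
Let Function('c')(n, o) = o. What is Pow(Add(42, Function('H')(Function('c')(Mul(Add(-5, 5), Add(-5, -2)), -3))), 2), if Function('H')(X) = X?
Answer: 1521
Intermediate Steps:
Pow(Add(42, Function('H')(Function('c')(Mul(Add(-5, 5), Add(-5, -2)), -3))), 2) = Pow(Add(42, -3), 2) = Pow(39, 2) = 1521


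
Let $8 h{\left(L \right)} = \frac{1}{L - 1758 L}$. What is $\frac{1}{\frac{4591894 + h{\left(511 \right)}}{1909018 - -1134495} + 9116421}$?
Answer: $\frac{21860385170008}{199288507413760816071} \approx 1.0969 \cdot 10^{-7}$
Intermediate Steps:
$h{\left(L \right)} = - \frac{1}{14056 L}$ ($h{\left(L \right)} = \frac{1}{8 \left(L - 1758 L\right)} = \frac{1}{8 \left(- 1757 L\right)} = \frac{\left(- \frac{1}{1757}\right) \frac{1}{L}}{8} = - \frac{1}{14056 L}$)
$\frac{1}{\frac{4591894 + h{\left(511 \right)}}{1909018 - -1134495} + 9116421} = \frac{1}{\frac{4591894 - \frac{1}{14056 \cdot 511}}{1909018 - -1134495} + 9116421} = \frac{1}{\frac{4591894 - \frac{1}{7182616}}{1909018 + 1134495} + 9116421} = \frac{1}{\frac{4591894 - \frac{1}{7182616}}{3043513} + 9116421} = \frac{1}{\frac{32981811314703}{7182616} \cdot \frac{1}{3043513} + 9116421} = \frac{1}{\frac{32981811314703}{21860385170008} + 9116421} = \frac{1}{\frac{199288507413760816071}{21860385170008}} = \frac{21860385170008}{199288507413760816071}$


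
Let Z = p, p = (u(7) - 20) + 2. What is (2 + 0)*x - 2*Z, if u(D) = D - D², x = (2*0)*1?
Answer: 120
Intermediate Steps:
x = 0 (x = 0*1 = 0)
p = -60 (p = (7*(1 - 1*7) - 20) + 2 = (7*(1 - 7) - 20) + 2 = (7*(-6) - 20) + 2 = (-42 - 20) + 2 = -62 + 2 = -60)
Z = -60
(2 + 0)*x - 2*Z = (2 + 0)*0 - 2*(-60) = 2*0 + 120 = 0 + 120 = 120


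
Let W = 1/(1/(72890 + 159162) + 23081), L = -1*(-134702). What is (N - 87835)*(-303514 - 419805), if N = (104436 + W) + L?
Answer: -586161580378853646529/5355992213 ≈ -1.0944e+11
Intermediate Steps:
L = 134702
W = 232052/5355992213 (W = 1/(1/232052 + 23081) = 1/(5355992213/232052) = 232052/5355992213 ≈ 4.3326e-5)
N = 1280821266064446/5355992213 (N = (104436 + 232052/5355992213) + 134702 = 559358402988920/5355992213 + 134702 = 1280821266064446/5355992213 ≈ 2.3914e+5)
(N - 87835)*(-303514 - 419805) = (1280821266064446/5355992213 - 87835)*(-303514 - 419805) = (810377690035591/5355992213)*(-723319) = -586161580378853646529/5355992213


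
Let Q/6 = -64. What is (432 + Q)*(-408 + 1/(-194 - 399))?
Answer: -11613360/593 ≈ -19584.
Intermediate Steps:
Q = -384 (Q = 6*(-64) = -384)
(432 + Q)*(-408 + 1/(-194 - 399)) = (432 - 384)*(-408 + 1/(-194 - 399)) = 48*(-408 + 1/(-593)) = 48*(-408 - 1/593) = 48*(-241945/593) = -11613360/593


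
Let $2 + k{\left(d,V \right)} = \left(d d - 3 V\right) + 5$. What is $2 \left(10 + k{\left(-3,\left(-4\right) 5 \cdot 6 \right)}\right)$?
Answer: $764$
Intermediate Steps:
$k{\left(d,V \right)} = 3 + d^{2} - 3 V$ ($k{\left(d,V \right)} = -2 - \left(-5 + 3 V - d d\right) = -2 - \left(-5 - d^{2} + 3 V\right) = -2 + \left(5 + d^{2} - 3 V\right) = 3 + d^{2} - 3 V$)
$2 \left(10 + k{\left(-3,\left(-4\right) 5 \cdot 6 \right)}\right) = 2 \left(10 + \left(3 + \left(-3\right)^{2} - 3 \left(-4\right) 5 \cdot 6\right)\right) = 2 \left(10 + \left(3 + 9 - 3 \left(\left(-20\right) 6\right)\right)\right) = 2 \left(10 + \left(3 + 9 - -360\right)\right) = 2 \left(10 + \left(3 + 9 + 360\right)\right) = 2 \left(10 + 372\right) = 2 \cdot 382 = 764$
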